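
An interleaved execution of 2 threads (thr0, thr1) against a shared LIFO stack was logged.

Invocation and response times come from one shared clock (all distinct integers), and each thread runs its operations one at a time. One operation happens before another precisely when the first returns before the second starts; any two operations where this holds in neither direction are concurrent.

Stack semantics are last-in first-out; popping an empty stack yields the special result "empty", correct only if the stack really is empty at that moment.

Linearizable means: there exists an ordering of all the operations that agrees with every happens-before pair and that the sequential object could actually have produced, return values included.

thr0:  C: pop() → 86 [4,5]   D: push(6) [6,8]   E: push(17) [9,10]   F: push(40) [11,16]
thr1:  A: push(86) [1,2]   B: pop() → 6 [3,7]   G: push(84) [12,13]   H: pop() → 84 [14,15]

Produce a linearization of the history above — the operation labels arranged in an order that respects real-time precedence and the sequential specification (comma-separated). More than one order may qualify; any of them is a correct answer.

after step 1 (A push(86)): stack <86>
after step 2 (C pop() → 86): stack <>
after step 3 (D push(6)): stack <6>
after step 4 (B pop() → 6): stack <>
after step 5 (E push(17)): stack <17>
after step 6 (F push(40)): stack <17,40>
after step 7 (G push(84)): stack <17,40,84>
after step 8 (H pop() → 84): stack <17,40>

A, C, D, B, E, F, G, H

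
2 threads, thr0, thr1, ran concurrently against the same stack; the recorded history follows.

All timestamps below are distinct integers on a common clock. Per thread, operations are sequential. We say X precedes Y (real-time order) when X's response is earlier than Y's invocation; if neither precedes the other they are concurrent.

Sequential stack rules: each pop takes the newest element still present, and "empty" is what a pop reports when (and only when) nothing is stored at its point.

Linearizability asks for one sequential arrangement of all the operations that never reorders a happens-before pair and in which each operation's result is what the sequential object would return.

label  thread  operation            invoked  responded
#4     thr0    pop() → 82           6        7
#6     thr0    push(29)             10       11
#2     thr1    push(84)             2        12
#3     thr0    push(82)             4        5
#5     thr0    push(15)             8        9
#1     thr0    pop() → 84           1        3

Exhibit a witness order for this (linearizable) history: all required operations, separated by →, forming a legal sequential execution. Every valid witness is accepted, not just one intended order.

step 1: #2 push(84) — stack <84>
step 2: #1 pop() → 84 — stack <>
step 3: #3 push(82) — stack <82>
step 4: #4 pop() → 82 — stack <>
step 5: #5 push(15) — stack <15>
step 6: #6 push(29) — stack <15,29>

#2 → #1 → #3 → #4 → #5 → #6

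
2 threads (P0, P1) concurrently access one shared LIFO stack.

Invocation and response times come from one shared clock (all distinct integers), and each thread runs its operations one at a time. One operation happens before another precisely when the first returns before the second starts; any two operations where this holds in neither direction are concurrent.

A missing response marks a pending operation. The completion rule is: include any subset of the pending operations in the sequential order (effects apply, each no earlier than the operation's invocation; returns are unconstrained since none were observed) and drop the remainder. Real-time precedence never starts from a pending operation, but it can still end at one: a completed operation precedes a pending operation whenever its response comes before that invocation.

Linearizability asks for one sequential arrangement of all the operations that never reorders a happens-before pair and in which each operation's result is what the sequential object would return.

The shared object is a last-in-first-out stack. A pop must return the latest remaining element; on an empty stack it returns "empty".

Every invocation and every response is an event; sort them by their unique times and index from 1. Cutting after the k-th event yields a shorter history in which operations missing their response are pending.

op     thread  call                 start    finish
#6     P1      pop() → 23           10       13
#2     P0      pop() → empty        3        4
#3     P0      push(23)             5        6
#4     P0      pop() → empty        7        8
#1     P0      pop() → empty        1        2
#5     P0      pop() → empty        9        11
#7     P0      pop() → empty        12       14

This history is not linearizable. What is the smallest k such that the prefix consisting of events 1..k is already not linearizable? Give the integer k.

events 1..7 are linearizable; a witness order is #1, #2, #3:
after step 1 (#1 pop() → empty): stack <>
after step 2 (#2 pop() → empty): stack <>
after step 3 (#3 push(23)): stack <23>
with event 8 included (#4 responding at time 8), all real-time-consistent orders fail
e.g. #1, #2, #3, #4: illegal at step 4, since #4 pop() → empty cannot apply there

8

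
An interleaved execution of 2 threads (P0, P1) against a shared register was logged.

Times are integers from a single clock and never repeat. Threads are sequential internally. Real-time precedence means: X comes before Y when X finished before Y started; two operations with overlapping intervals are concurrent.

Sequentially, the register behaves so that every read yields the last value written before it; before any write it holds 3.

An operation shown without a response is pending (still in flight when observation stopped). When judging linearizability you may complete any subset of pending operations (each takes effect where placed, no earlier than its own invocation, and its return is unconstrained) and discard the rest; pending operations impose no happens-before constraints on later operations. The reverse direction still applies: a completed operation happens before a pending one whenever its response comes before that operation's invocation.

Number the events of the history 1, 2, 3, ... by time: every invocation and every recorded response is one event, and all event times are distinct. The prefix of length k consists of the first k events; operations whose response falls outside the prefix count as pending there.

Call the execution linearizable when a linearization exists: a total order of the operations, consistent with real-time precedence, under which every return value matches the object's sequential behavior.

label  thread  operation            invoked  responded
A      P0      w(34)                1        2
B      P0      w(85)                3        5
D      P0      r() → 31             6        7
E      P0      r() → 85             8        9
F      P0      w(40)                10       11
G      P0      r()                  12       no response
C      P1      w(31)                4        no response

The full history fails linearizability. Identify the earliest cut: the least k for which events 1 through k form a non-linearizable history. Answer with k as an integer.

9

one valid order for events 1..8 is A, B, C, D:
after step 1 (A w(34)): value 34
after step 2 (B w(85)): value 85
after step 3 (C w(31) (pending, included)): value 31
after step 4 (D r() → 31): value 31
with event 9 included (E responding at time 9), all real-time-consistent orders fail
completion choices over the 1 pending operation (C) were checked; none helps
for example A, B, D, E (pending dropped) fails at step 3: D r() → 31 is not legal there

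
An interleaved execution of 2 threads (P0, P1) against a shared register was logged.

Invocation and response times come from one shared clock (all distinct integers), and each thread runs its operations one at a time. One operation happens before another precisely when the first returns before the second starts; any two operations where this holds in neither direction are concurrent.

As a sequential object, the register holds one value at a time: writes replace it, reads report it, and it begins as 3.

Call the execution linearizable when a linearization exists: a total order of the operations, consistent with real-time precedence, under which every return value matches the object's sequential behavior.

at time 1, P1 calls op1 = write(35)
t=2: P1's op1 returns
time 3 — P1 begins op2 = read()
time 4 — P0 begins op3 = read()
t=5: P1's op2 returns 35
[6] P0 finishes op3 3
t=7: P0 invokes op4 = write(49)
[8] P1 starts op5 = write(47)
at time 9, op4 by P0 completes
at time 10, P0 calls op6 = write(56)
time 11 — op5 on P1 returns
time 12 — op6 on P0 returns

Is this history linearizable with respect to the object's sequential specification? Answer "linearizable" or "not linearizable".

not linearizable

events 1..5 are fine; event 6 — the response of op3 at time 6 — makes the prefix non-linearizable
the 3 completed operations admit 2 real-time orders; each fails the register replay
sample order op1, op2, op3 stalls at step 3 — op3 read() → 3 has no legal effect
sample order op1, op3, op2 stalls at step 2 — op3 read() → 3 has no legal effect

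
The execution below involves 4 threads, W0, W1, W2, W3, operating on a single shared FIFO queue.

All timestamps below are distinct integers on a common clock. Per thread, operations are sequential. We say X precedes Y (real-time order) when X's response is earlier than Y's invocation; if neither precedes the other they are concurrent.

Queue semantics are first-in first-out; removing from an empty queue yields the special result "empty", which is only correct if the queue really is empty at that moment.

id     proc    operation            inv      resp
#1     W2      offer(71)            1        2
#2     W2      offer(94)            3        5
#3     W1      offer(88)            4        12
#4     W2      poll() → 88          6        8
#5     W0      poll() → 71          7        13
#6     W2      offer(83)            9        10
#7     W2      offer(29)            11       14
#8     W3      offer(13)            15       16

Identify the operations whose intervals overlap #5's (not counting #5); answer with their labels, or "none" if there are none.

#5 spans [7,13]; an op avoiding the whole window 7..13 is ordered, any other is concurrent
#1 [1,2]: before
#2 [3,5]: before
#3 [4,12]: concurrent
#4 [6,8]: concurrent
#6 [9,10]: concurrent
#7 [11,14]: concurrent
#8 [15,16]: after

#3, #4, #6, #7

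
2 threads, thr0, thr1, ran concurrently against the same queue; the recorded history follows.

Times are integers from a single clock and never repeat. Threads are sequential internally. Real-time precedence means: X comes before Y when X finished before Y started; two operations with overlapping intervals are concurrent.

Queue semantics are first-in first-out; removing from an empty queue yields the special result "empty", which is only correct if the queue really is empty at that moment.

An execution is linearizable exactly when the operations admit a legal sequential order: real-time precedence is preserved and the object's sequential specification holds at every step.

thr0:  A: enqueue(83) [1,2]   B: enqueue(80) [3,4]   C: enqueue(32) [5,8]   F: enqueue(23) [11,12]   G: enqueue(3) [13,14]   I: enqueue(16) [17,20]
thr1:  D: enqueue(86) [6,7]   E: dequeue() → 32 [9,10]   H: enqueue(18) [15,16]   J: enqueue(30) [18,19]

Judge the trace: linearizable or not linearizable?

not linearizable

cut after 9 events: linearizable; cut after 10 events (E responds, time 10): not linearizable
checked exhaustively: 2 real-time-consistent orders of 5 completed operations, zero legal queue replays
for example A, B, C, D, E fails at step 5: E dequeue() → 32 is not legal there
for example A, B, D, C, E fails at step 5: E dequeue() → 32 is not legal there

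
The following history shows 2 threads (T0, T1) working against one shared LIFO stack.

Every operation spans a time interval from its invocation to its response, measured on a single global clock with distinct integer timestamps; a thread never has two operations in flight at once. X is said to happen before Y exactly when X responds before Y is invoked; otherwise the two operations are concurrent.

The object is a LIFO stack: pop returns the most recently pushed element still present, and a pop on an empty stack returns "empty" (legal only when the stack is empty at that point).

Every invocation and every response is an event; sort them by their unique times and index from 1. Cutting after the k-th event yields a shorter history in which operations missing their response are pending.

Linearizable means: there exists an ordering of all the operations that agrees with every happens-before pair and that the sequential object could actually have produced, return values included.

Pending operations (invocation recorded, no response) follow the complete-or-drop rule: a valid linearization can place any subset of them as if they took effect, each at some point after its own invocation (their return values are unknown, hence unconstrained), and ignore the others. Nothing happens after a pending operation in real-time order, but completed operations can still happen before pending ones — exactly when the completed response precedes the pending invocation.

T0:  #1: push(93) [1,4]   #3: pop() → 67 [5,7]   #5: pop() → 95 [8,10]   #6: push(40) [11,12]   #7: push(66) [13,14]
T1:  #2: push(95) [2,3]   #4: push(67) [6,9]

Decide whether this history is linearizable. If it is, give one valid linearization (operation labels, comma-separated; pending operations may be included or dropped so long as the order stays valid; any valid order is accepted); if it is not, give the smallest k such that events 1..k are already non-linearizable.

step 1: #1 push(93) — stack <93>
step 2: #2 push(95) — stack <93,95>
step 3: #4 push(67) — stack <93,95,67>
step 4: #3 pop() → 67 — stack <93,95>
step 5: #5 pop() → 95 — stack <93>
step 6: #6 push(40) — stack <93,40>
step 7: #7 push(66) — stack <93,40,66>

linearizable — witness: #1, #2, #4, #3, #5, #6, #7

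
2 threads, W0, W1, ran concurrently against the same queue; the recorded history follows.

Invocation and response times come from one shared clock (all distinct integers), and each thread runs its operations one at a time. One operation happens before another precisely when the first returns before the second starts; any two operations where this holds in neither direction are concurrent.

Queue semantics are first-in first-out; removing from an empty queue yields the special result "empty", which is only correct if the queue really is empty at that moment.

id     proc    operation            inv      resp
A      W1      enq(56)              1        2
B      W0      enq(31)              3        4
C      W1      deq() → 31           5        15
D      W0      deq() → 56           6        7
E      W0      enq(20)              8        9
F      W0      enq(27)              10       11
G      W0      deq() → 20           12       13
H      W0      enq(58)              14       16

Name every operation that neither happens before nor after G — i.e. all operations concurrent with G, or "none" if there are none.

concurrent with G ([12,13]): every op whose interval crosses 12..13
A [1,2]: before
B [3,4]: before
C [5,15]: concurrent
D [6,7]: before
E [8,9]: before
F [10,11]: before
H [14,16]: after

C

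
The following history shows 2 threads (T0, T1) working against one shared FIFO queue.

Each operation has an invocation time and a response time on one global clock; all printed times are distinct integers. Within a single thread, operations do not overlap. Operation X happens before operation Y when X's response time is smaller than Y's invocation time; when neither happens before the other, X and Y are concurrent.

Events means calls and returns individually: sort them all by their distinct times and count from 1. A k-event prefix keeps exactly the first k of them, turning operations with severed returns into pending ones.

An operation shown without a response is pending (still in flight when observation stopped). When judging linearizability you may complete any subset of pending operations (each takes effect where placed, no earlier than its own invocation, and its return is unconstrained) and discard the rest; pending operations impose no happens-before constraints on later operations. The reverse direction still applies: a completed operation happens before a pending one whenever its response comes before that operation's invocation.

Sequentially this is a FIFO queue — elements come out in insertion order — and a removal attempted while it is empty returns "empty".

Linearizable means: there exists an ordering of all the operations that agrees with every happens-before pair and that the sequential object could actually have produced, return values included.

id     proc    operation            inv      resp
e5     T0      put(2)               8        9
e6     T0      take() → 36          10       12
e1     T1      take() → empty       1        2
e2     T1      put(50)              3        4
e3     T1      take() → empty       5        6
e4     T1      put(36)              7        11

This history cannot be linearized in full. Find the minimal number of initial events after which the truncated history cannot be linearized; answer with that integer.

6

one valid order for events 1..5 is e1, e2:
after step 1 (e1 take() → empty): queue <>
after step 2 (e2 put(50)): queue <50>
once event 6 joins (e3's response, time 6), exhaustive search finds no witness
e.g. e1, e2, e3: illegal at step 3, since e3 take() → empty cannot apply there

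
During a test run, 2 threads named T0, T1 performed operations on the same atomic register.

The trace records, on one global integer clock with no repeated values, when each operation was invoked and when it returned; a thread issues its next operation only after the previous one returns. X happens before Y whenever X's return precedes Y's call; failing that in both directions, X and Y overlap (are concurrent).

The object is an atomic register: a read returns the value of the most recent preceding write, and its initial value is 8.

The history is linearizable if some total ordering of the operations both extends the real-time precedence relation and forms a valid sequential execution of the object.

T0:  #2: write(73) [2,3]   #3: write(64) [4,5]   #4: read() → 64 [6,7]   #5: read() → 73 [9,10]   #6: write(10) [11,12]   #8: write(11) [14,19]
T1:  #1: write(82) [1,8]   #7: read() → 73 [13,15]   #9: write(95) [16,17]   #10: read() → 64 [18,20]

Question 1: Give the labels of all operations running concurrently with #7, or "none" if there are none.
#7 spans [13,15]; an op avoiding the whole window 13..15 is ordered, any other is concurrent
#1 [1,8]: before
#2 [2,3]: before
#3 [4,5]: before
#4 [6,7]: before
#5 [9,10]: before
#6 [11,12]: before
#8 [14,19]: concurrent
#9 [16,17]: after
#10 [18,20]: after

#8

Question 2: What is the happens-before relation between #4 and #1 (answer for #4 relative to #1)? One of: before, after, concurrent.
#4 spans [6,7], #1 spans [1,8]
the intervals overlap in both directions

concurrent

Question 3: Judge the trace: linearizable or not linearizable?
events 1..9 are fine; event 10 — the response of #5 at time 10 — makes the prefix non-linearizable
real-time-consistent orders of the 5 completed operations: 4 — all fail the atomic register replay
sample order #1, #2, #3, #4, #5 stalls at step 5 — #5 read() → 73 has no legal effect
sample order #2, #1, #3, #4, #5 stalls at step 5 — #5 read() → 73 has no legal effect

not linearizable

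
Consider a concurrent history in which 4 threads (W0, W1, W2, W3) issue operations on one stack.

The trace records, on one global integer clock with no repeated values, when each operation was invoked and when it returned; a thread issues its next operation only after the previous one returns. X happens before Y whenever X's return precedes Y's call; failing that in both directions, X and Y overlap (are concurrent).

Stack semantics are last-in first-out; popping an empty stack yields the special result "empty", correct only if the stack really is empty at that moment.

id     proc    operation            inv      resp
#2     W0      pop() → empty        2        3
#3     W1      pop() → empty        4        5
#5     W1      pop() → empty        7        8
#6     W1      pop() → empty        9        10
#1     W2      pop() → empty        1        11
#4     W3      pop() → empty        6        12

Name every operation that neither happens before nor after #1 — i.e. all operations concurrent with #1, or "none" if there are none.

#2, #3, #4, #5, #6

concurrent with #1 ([1,11]): every op whose interval crosses 1..11
#2 [2,3]: concurrent
#3 [4,5]: concurrent
#4 [6,12]: concurrent
#5 [7,8]: concurrent
#6 [9,10]: concurrent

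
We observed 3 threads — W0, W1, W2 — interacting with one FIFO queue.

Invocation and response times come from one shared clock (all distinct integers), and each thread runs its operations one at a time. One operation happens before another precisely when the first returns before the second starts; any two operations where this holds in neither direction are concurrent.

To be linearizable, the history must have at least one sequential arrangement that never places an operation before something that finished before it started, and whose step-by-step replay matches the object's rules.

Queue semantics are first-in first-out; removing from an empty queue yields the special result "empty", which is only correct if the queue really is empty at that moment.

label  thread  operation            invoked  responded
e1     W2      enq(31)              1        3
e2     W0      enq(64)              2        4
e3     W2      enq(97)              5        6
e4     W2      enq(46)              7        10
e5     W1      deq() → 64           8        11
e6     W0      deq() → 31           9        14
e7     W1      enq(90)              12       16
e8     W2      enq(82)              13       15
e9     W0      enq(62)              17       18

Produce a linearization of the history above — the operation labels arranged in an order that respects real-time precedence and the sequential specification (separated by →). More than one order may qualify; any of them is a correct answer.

step 1: e1 enq(31) — queue <31>
step 2: e2 enq(64) — queue <31,64>
step 3: e3 enq(97) — queue <31,64,97>
step 4: e4 enq(46) — queue <31,64,97,46>
step 5: e6 deq() → 31 — queue <64,97,46>
step 6: e5 deq() → 64 — queue <97,46>
step 7: e7 enq(90) — queue <97,46,90>
step 8: e8 enq(82) — queue <97,46,90,82>
step 9: e9 enq(62) — queue <97,46,90,82,62>

e1 → e2 → e3 → e4 → e6 → e5 → e7 → e8 → e9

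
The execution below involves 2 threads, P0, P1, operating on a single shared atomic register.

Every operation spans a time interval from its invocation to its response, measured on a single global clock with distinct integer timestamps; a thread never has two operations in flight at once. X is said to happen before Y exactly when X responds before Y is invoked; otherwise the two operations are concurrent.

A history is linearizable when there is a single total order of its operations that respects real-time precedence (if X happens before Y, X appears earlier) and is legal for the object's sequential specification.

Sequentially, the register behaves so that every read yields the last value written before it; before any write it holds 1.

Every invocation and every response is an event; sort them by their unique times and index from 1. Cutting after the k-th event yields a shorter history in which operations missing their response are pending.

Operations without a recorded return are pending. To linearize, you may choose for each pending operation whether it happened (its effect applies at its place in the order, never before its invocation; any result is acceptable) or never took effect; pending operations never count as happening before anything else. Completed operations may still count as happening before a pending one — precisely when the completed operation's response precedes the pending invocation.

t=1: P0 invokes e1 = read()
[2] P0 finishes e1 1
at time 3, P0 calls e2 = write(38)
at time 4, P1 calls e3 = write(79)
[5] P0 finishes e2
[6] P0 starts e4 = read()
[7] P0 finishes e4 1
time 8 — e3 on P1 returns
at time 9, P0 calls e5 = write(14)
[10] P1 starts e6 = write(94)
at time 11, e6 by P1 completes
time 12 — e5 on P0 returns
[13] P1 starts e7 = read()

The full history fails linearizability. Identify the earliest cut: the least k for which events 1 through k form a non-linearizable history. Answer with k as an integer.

7

a valid linearization of events 1..6 exists, for instance e1, e2:
after step 1 (e1 read() → 1): value 1
after step 2 (e2 write(38)): value 38
adding event 7 (e4 responds at 7) leaves no legal real-time order
no completion choice of the 1 pending operation (e3) rescues it — every subset was tried
sample order e1, e2, e4 (pending dropped) stalls at step 3 — e4 read() → 1 has no legal effect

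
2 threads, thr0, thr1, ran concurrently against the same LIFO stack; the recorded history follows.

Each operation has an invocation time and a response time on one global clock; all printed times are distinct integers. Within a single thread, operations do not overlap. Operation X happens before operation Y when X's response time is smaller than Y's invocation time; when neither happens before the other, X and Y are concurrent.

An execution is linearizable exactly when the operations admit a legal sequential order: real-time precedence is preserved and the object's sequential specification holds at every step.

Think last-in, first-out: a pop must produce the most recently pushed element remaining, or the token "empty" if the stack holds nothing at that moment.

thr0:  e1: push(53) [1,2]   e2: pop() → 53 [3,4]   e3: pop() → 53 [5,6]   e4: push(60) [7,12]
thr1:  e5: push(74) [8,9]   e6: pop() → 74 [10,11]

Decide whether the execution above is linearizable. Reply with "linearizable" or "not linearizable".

not linearizable

the violation lands at event 6, e3's response at time 6: events 1..5 linearize, events 1..6 do not
exhaustive check: the 3 completed LIFO stack ops admit one real-time order; illegal
for example e1, e2, e3 fails at step 3: e3 pop() → 53 is not legal there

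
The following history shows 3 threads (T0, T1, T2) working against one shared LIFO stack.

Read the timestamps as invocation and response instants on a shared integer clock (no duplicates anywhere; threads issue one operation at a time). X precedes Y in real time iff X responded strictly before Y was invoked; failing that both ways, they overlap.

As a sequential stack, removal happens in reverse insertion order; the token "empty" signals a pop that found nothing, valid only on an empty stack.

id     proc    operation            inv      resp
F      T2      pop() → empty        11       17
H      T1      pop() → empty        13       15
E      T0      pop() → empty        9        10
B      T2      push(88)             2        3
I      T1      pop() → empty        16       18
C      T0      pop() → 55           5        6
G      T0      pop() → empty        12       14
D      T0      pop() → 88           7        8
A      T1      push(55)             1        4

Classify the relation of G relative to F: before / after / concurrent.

concurrent

G spans [12,14], F spans [11,17]
the intervals overlap in both directions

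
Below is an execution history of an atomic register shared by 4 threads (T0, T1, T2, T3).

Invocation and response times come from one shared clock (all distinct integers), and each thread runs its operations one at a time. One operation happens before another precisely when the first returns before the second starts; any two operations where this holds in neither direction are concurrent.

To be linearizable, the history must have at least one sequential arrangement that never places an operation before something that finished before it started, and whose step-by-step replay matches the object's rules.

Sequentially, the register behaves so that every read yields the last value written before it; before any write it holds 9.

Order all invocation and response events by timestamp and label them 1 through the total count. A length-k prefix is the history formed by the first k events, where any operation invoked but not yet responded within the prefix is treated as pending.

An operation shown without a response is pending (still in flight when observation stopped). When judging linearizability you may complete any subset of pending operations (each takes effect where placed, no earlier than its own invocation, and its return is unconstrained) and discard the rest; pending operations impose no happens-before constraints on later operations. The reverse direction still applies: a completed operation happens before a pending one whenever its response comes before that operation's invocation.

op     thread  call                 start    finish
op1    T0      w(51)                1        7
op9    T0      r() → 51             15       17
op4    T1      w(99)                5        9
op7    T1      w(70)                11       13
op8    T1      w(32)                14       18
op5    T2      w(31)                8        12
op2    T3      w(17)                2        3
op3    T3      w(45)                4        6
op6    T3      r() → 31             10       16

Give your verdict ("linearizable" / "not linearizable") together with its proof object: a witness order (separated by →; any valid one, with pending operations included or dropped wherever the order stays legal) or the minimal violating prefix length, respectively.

cut after 16 events: linearizable; cut after 17 events (op9 responds, time 17): not linearizable
the 8 completed operations admit 73 real-time orders; each fails the atomic register replay
completion choices over the 1 pending operation (op8) were checked; none helps
sample order op1, op2, op3, op4, op5, op6, op7, op9 (pending dropped) stalls at step 8 — op9 r() → 51 has no legal effect
sample order op1, op2, op3, op4, op5, op7, op6, op9 (pending dropped) stalls at step 7 — op6 r() → 31 has no legal effect

not linearizable — minimal violating prefix: 17 events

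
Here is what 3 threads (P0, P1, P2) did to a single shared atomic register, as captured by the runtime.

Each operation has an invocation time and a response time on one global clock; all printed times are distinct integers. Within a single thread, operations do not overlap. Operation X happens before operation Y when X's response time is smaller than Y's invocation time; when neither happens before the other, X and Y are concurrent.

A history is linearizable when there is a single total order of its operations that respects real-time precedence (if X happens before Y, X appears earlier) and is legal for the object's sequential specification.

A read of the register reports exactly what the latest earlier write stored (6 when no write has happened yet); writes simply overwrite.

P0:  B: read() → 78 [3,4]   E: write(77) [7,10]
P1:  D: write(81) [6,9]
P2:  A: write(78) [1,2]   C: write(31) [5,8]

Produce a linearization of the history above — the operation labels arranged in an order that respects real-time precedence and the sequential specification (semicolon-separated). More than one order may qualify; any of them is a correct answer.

A; B; C; D; E

after step 1 (A write(78)): value 78
after step 2 (B read() → 78): value 78
after step 3 (C write(31)): value 31
after step 4 (D write(81)): value 81
after step 5 (E write(77)): value 77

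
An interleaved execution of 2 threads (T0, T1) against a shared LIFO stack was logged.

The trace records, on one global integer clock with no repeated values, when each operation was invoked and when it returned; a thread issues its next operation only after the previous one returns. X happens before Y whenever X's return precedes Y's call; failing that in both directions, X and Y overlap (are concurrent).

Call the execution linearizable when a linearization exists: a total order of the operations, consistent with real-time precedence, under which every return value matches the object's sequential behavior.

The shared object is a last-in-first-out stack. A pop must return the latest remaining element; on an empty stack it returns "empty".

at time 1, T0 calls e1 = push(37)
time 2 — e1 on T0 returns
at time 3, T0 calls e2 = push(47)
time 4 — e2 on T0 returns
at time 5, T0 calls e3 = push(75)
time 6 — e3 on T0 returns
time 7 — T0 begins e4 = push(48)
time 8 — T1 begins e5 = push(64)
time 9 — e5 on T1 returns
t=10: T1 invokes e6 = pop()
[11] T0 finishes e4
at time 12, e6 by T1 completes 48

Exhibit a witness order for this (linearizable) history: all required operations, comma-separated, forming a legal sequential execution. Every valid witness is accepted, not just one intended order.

step 1: e1 push(37) — stack <37>
step 2: e2 push(47) — stack <37,47>
step 3: e3 push(75) — stack <37,47,75>
step 4: e5 push(64) — stack <37,47,75,64>
step 5: e4 push(48) — stack <37,47,75,64,48>
step 6: e6 pop() → 48 — stack <37,47,75,64>

e1, e2, e3, e5, e4, e6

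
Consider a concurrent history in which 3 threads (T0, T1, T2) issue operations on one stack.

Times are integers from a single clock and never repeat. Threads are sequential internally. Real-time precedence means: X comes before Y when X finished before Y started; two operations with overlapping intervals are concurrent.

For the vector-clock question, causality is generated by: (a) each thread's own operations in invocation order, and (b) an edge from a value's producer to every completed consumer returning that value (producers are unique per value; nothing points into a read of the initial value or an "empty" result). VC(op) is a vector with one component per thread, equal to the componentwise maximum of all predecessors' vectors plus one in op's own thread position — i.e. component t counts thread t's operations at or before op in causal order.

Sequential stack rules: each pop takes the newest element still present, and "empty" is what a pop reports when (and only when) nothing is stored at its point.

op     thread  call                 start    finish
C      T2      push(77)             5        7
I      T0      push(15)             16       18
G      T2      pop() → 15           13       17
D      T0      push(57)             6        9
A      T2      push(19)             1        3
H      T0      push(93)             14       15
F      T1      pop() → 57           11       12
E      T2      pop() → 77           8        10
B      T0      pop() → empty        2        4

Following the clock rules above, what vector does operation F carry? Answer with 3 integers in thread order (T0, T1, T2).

no predecessors for A (invoked 1): T2 increments from zero → (0, 0, 1)
no predecessors for B (invoked 2): T0 increments from zero → (1, 0, 0)
C (invocation 5): componentwise max over VC(A)=(0, 0, 1), +1 at T2, giving (0, 0, 2)
D (invocation 6): componentwise max over VC(B)=(1, 0, 0), +1 at T0, giving (2, 0, 0)
E (invocation 8): componentwise max over VC(C)=(0, 0, 2), +1 at T2, giving (0, 0, 3)
F (invocation 11): componentwise max over VC(D)=(2, 0, 0), +1 at T1, giving (2, 1, 0)
H (invocation 14): componentwise max over VC(D)=(2, 0, 0), +1 at T0, giving (3, 0, 0)
I (invocation 16): componentwise max over VC(H)=(3, 0, 0), +1 at T0, giving (4, 0, 0)
G (invocation 13): componentwise max over VC(E)=(0, 0, 3), VC(I)=(4, 0, 0), +1 at T2, giving (4, 0, 4)
target: VC(F) = (2, 1, 0)

(2, 1, 0)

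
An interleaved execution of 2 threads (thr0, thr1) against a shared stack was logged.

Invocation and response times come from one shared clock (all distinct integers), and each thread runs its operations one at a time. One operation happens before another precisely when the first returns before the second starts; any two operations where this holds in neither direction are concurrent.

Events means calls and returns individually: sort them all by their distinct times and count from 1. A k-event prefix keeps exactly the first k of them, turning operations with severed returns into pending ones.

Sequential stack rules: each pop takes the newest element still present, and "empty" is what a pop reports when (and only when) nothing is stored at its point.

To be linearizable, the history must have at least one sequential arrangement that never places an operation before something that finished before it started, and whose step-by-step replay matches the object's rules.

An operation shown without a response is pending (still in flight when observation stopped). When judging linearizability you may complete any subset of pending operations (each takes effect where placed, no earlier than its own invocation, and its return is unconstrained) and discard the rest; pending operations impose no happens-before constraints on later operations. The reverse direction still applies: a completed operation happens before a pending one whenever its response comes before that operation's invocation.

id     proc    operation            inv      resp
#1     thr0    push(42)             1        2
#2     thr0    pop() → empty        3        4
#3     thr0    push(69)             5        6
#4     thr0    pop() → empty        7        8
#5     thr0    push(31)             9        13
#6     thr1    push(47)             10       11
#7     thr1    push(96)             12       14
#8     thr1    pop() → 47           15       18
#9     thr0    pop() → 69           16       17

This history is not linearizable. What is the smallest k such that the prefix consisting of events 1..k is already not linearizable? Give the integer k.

4

a valid linearization of events 1..3 exists, for instance #1:
1. #1 push(42), leaving stack <42>
adding event 4 (#2 responds at 4) leaves no legal real-time order
e.g. #1, #2: illegal at step 2, since #2 pop() → empty cannot apply there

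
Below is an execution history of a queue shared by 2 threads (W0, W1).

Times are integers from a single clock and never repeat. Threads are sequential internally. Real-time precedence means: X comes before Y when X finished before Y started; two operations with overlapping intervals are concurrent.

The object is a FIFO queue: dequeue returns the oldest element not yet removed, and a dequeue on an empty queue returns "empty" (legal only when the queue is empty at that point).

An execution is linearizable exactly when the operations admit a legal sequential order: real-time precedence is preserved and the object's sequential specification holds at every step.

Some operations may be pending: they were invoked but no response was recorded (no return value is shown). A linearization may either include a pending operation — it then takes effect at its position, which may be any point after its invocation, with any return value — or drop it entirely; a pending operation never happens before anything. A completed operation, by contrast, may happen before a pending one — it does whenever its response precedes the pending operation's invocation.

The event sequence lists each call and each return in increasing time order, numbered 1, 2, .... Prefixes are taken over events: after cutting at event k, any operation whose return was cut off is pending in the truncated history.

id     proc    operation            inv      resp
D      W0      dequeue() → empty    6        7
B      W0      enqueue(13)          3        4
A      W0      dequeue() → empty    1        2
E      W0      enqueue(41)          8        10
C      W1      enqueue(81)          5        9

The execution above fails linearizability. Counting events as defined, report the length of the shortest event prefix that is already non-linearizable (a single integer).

7

one valid order for events 1..6 is A, B:
step 1: A dequeue() → empty — queue <>
step 2: B enqueue(13) — queue <13>
adding event 7 (D responds at 7) leaves no legal real-time order
no completion choice of the 1 pending operation (C) rescues it — every subset was tried
sample order A, B, D (pending dropped) stalls at step 3 — D dequeue() → empty has no legal effect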